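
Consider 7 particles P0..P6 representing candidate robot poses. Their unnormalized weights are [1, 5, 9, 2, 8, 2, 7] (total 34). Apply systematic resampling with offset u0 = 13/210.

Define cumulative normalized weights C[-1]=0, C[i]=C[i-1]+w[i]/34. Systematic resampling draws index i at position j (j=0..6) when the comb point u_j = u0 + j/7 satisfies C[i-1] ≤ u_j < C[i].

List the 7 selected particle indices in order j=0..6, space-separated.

1 2 2 3 4 5 6

C = [1/34, 3/17, 15/34, 1/2, 25/34, 27/34, 1]
j=0: u_0=13/210 ∈ [1/34, 3/17) → index 1
j=1: u_1=43/210 ∈ [3/17, 15/34) → index 2
j=2: u_2=73/210 ∈ [3/17, 15/34) → index 2
j=3: u_3=103/210 ∈ [15/34, 1/2) → index 3
j=4: u_4=19/30 ∈ [1/2, 25/34) → index 4
j=5: u_5=163/210 ∈ [25/34, 27/34) → index 5
j=6: u_6=193/210 ∈ [27/34, 1) → index 6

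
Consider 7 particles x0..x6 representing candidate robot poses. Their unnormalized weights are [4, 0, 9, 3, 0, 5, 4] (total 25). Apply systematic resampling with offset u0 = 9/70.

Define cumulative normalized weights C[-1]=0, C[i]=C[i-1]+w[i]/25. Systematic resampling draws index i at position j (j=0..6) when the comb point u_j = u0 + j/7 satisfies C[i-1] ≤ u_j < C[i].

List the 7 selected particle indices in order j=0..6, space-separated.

0 2 2 3 5 6 6

C = [4/25, 4/25, 13/25, 16/25, 16/25, 21/25, 1]
j=0: u_0=9/70 ∈ [0, 4/25) → index 0
j=1: u_1=19/70 ∈ [4/25, 13/25) → index 2
j=2: u_2=29/70 ∈ [4/25, 13/25) → index 2
j=3: u_3=39/70 ∈ [13/25, 16/25) → index 3
j=4: u_4=7/10 ∈ [16/25, 21/25) → index 5
j=5: u_5=59/70 ∈ [21/25, 1) → index 6
j=6: u_6=69/70 ∈ [21/25, 1) → index 6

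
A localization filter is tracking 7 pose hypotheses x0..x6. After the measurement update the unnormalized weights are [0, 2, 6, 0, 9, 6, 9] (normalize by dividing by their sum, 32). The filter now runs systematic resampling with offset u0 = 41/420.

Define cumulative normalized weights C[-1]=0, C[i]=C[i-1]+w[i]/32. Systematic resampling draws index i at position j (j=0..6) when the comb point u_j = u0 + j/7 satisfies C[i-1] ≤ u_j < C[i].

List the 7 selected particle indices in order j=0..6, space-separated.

2 2 4 4 5 6 6

C = [0, 1/16, 1/4, 1/4, 17/32, 23/32, 1]
j=0: u_0=41/420 ∈ [1/16, 1/4) → index 2
j=1: u_1=101/420 ∈ [1/16, 1/4) → index 2
j=2: u_2=23/60 ∈ [1/4, 17/32) → index 4
j=3: u_3=221/420 ∈ [1/4, 17/32) → index 4
j=4: u_4=281/420 ∈ [17/32, 23/32) → index 5
j=5: u_5=341/420 ∈ [23/32, 1) → index 6
j=6: u_6=401/420 ∈ [23/32, 1) → index 6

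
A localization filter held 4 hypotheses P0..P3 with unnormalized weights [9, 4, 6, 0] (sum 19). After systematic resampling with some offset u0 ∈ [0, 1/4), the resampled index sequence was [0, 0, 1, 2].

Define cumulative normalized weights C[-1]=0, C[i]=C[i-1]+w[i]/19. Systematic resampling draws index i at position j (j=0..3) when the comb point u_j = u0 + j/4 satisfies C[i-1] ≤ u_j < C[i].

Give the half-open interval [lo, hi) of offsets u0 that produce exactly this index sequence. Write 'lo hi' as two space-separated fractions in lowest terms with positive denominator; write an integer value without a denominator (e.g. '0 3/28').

0 7/38

C = [9/19, 13/19, 1, 1]
j=0 picked index 0: u0 ∈ [0, 9/19)
j=1 picked index 0: u0 ∈ [-1/4, 17/76)
j=2 picked index 1: u0 ∈ [-1/38, 7/38)
j=3 picked index 2: u0 ∈ [-5/76, 1/4)
intersection: [0, 7/38)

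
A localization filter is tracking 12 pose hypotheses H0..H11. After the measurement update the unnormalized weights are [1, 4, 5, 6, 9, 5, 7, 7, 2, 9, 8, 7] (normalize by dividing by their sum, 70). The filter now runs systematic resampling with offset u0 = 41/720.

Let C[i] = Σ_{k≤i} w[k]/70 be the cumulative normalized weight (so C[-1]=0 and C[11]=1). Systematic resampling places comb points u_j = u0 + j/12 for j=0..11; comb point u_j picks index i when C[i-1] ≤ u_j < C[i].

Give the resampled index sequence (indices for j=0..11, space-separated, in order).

C = [1/70, 1/14, 1/7, 8/35, 5/14, 3/7, 37/70, 22/35, 23/35, 11/14, 9/10, 1]
j=0: u_0=41/720 ∈ [1/70, 1/14) → index 1
j=1: u_1=101/720 ∈ [1/14, 1/7) → index 2
j=2: u_2=161/720 ∈ [1/7, 8/35) → index 3
j=3: u_3=221/720 ∈ [8/35, 5/14) → index 4
j=4: u_4=281/720 ∈ [5/14, 3/7) → index 5
j=5: u_5=341/720 ∈ [3/7, 37/70) → index 6
j=6: u_6=401/720 ∈ [37/70, 22/35) → index 7
j=7: u_7=461/720 ∈ [22/35, 23/35) → index 8
j=8: u_8=521/720 ∈ [23/35, 11/14) → index 9
j=9: u_9=581/720 ∈ [11/14, 9/10) → index 10
j=10: u_10=641/720 ∈ [11/14, 9/10) → index 10
j=11: u_11=701/720 ∈ [9/10, 1) → index 11

1 2 3 4 5 6 7 8 9 10 10 11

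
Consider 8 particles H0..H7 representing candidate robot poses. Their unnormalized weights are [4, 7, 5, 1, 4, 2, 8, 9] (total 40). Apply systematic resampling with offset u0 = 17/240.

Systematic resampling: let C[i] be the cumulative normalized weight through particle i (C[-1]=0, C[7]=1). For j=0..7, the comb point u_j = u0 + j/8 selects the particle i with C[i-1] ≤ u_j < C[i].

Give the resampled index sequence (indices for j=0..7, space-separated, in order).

0 1 2 4 5 6 7 7

C = [1/10, 11/40, 2/5, 17/40, 21/40, 23/40, 31/40, 1]
j=0: u_0=17/240 ∈ [0, 1/10) → index 0
j=1: u_1=47/240 ∈ [1/10, 11/40) → index 1
j=2: u_2=77/240 ∈ [11/40, 2/5) → index 2
j=3: u_3=107/240 ∈ [17/40, 21/40) → index 4
j=4: u_4=137/240 ∈ [21/40, 23/40) → index 5
j=5: u_5=167/240 ∈ [23/40, 31/40) → index 6
j=6: u_6=197/240 ∈ [31/40, 1) → index 7
j=7: u_7=227/240 ∈ [31/40, 1) → index 7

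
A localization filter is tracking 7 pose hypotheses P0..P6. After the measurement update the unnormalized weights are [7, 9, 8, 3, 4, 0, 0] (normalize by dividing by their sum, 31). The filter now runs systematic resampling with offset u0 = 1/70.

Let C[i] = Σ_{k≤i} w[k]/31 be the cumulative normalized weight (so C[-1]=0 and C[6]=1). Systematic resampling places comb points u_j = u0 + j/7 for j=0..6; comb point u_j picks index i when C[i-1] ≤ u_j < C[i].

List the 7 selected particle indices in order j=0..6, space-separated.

0 0 1 1 2 2 4

C = [7/31, 16/31, 24/31, 27/31, 1, 1, 1]
j=0: u_0=1/70 ∈ [0, 7/31) → index 0
j=1: u_1=11/70 ∈ [0, 7/31) → index 0
j=2: u_2=3/10 ∈ [7/31, 16/31) → index 1
j=3: u_3=31/70 ∈ [7/31, 16/31) → index 1
j=4: u_4=41/70 ∈ [16/31, 24/31) → index 2
j=5: u_5=51/70 ∈ [16/31, 24/31) → index 2
j=6: u_6=61/70 ∈ [27/31, 1) → index 4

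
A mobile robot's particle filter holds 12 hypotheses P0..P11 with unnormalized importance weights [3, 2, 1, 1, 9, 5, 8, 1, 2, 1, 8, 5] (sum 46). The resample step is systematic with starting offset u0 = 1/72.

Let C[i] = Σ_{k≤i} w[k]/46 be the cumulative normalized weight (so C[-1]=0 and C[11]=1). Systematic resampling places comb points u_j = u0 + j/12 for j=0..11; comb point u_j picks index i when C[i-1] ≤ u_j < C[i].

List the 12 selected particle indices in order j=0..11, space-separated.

C = [3/46, 5/46, 3/23, 7/46, 8/23, 21/46, 29/46, 15/23, 16/23, 33/46, 41/46, 1]
j=0: u_0=1/72 ∈ [0, 3/46) → index 0
j=1: u_1=7/72 ∈ [3/46, 5/46) → index 1
j=2: u_2=13/72 ∈ [7/46, 8/23) → index 4
j=3: u_3=19/72 ∈ [7/46, 8/23) → index 4
j=4: u_4=25/72 ∈ [7/46, 8/23) → index 4
j=5: u_5=31/72 ∈ [8/23, 21/46) → index 5
j=6: u_6=37/72 ∈ [21/46, 29/46) → index 6
j=7: u_7=43/72 ∈ [21/46, 29/46) → index 6
j=8: u_8=49/72 ∈ [15/23, 16/23) → index 8
j=9: u_9=55/72 ∈ [33/46, 41/46) → index 10
j=10: u_10=61/72 ∈ [33/46, 41/46) → index 10
j=11: u_11=67/72 ∈ [41/46, 1) → index 11

0 1 4 4 4 5 6 6 8 10 10 11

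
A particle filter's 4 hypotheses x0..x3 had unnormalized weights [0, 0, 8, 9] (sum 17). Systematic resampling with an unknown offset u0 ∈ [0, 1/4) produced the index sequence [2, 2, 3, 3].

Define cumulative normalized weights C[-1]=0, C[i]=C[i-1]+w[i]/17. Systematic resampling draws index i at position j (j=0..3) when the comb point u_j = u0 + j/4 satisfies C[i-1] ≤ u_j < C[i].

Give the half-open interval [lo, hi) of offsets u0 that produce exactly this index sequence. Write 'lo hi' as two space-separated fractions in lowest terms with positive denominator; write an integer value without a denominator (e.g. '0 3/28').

0 15/68

C = [0, 0, 8/17, 1]
j=0 picked index 2: u0 ∈ [0, 8/17)
j=1 picked index 2: u0 ∈ [-1/4, 15/68)
j=2 picked index 3: u0 ∈ [-1/34, 1/2)
j=3 picked index 3: u0 ∈ [-19/68, 1/4)
intersection: [0, 15/68)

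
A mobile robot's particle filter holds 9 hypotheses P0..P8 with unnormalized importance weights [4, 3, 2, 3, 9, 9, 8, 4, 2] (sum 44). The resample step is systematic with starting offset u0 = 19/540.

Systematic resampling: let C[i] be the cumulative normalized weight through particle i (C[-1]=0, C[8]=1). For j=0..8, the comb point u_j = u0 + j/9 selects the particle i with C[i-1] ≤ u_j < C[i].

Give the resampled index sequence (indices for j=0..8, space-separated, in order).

0 1 3 4 5 5 6 6 7

C = [1/11, 7/44, 9/44, 3/11, 21/44, 15/22, 19/22, 21/22, 1]
j=0: u_0=19/540 ∈ [0, 1/11) → index 0
j=1: u_1=79/540 ∈ [1/11, 7/44) → index 1
j=2: u_2=139/540 ∈ [9/44, 3/11) → index 3
j=3: u_3=199/540 ∈ [3/11, 21/44) → index 4
j=4: u_4=259/540 ∈ [21/44, 15/22) → index 5
j=5: u_5=319/540 ∈ [21/44, 15/22) → index 5
j=6: u_6=379/540 ∈ [15/22, 19/22) → index 6
j=7: u_7=439/540 ∈ [15/22, 19/22) → index 6
j=8: u_8=499/540 ∈ [19/22, 21/22) → index 7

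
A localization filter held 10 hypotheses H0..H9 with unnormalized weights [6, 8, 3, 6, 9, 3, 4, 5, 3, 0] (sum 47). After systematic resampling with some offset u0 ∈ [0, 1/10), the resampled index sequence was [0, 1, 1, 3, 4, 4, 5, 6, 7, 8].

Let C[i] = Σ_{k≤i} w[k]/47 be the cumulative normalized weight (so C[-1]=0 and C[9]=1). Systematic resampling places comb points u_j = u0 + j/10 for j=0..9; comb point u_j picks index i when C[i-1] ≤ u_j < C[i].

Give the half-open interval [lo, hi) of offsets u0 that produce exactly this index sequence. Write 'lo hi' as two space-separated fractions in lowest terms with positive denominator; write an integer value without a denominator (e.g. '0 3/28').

C = [6/47, 14/47, 17/47, 23/47, 32/47, 35/47, 39/47, 44/47, 1, 1]
j=0 picked index 0: u0 ∈ [0, 6/47)
j=1 picked index 1: u0 ∈ [13/470, 93/470)
j=2 picked index 1: u0 ∈ [-17/235, 23/235)
j=3 picked index 3: u0 ∈ [29/470, 89/470)
j=4 picked index 4: u0 ∈ [21/235, 66/235)
j=5 picked index 4: u0 ∈ [-1/94, 17/94)
j=6 picked index 5: u0 ∈ [19/235, 34/235)
j=7 picked index 6: u0 ∈ [21/470, 61/470)
j=8 picked index 7: u0 ∈ [7/235, 32/235)
j=9 picked index 8: u0 ∈ [17/470, 1/10)
intersection: [21/235, 23/235)

21/235 23/235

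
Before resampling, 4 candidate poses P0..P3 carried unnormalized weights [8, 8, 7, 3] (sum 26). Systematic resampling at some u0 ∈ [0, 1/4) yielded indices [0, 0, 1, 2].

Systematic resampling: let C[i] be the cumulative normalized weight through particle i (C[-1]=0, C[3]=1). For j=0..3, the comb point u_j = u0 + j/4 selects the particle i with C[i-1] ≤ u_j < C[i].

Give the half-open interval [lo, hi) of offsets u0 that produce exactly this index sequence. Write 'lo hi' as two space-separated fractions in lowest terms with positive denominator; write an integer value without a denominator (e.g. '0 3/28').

C = [4/13, 8/13, 23/26, 1]
j=0 picked index 0: u0 ∈ [0, 4/13)
j=1 picked index 0: u0 ∈ [-1/4, 3/52)
j=2 picked index 1: u0 ∈ [-5/26, 3/26)
j=3 picked index 2: u0 ∈ [-7/52, 7/52)
intersection: [0, 3/52)

0 3/52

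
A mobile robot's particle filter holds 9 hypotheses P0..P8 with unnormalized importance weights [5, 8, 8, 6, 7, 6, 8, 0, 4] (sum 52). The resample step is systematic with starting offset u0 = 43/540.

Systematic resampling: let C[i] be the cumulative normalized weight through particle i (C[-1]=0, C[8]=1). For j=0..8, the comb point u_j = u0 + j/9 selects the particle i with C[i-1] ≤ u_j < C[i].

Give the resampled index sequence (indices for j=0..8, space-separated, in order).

0 1 2 3 4 4 5 6 8

C = [5/52, 1/4, 21/52, 27/52, 17/26, 10/13, 12/13, 12/13, 1]
j=0: u_0=43/540 ∈ [0, 5/52) → index 0
j=1: u_1=103/540 ∈ [5/52, 1/4) → index 1
j=2: u_2=163/540 ∈ [1/4, 21/52) → index 2
j=3: u_3=223/540 ∈ [21/52, 27/52) → index 3
j=4: u_4=283/540 ∈ [27/52, 17/26) → index 4
j=5: u_5=343/540 ∈ [27/52, 17/26) → index 4
j=6: u_6=403/540 ∈ [17/26, 10/13) → index 5
j=7: u_7=463/540 ∈ [10/13, 12/13) → index 6
j=8: u_8=523/540 ∈ [12/13, 1) → index 8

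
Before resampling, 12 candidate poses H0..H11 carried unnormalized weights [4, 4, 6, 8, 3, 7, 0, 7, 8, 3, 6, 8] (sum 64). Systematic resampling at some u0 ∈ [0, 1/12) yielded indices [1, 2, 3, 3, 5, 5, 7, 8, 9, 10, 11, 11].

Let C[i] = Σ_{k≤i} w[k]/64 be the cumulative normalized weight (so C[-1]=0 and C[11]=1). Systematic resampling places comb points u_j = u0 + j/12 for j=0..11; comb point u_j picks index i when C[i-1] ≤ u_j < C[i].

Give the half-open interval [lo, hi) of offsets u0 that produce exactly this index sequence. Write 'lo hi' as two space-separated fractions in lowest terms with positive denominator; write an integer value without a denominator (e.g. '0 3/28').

13/192 1/12

C = [1/16, 1/8, 7/32, 11/32, 25/64, 1/2, 1/2, 39/64, 47/64, 25/32, 7/8, 1]
j=0 picked index 1: u0 ∈ [1/16, 1/8)
j=1 picked index 2: u0 ∈ [1/24, 13/96)
j=2 picked index 3: u0 ∈ [5/96, 17/96)
j=3 picked index 3: u0 ∈ [-1/32, 3/32)
j=4 picked index 5: u0 ∈ [11/192, 1/6)
j=5 picked index 5: u0 ∈ [-5/192, 1/12)
j=6 picked index 7: u0 ∈ [0, 7/64)
j=7 picked index 8: u0 ∈ [5/192, 29/192)
j=8 picked index 9: u0 ∈ [13/192, 11/96)
j=9 picked index 10: u0 ∈ [1/32, 1/8)
j=10 picked index 11: u0 ∈ [1/24, 1/6)
j=11 picked index 11: u0 ∈ [-1/24, 1/12)
intersection: [13/192, 1/12)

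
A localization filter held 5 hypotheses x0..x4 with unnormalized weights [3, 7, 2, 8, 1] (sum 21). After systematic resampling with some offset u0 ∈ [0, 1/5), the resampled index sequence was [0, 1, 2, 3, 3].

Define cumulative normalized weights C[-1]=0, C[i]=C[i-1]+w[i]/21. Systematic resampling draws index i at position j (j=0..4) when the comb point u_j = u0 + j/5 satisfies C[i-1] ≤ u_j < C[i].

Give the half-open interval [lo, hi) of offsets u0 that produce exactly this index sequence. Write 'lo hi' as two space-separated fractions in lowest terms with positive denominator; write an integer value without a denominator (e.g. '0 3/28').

C = [1/7, 10/21, 4/7, 20/21, 1]
j=0 picked index 0: u0 ∈ [0, 1/7)
j=1 picked index 1: u0 ∈ [-2/35, 29/105)
j=2 picked index 2: u0 ∈ [8/105, 6/35)
j=3 picked index 3: u0 ∈ [-1/35, 37/105)
j=4 picked index 3: u0 ∈ [-8/35, 16/105)
intersection: [8/105, 1/7)

8/105 1/7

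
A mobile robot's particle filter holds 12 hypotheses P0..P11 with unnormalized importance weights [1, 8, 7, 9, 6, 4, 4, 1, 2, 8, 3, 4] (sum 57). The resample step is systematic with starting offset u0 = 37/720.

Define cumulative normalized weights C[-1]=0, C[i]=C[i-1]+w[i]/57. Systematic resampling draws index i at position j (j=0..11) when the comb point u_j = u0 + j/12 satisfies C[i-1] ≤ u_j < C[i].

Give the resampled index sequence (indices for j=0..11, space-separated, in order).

1 1 2 3 3 4 5 6 8 9 10 11

C = [1/57, 3/19, 16/57, 25/57, 31/57, 35/57, 13/19, 40/57, 14/19, 50/57, 53/57, 1]
j=0: u_0=37/720 ∈ [1/57, 3/19) → index 1
j=1: u_1=97/720 ∈ [1/57, 3/19) → index 1
j=2: u_2=157/720 ∈ [3/19, 16/57) → index 2
j=3: u_3=217/720 ∈ [16/57, 25/57) → index 3
j=4: u_4=277/720 ∈ [16/57, 25/57) → index 3
j=5: u_5=337/720 ∈ [25/57, 31/57) → index 4
j=6: u_6=397/720 ∈ [31/57, 35/57) → index 5
j=7: u_7=457/720 ∈ [35/57, 13/19) → index 6
j=8: u_8=517/720 ∈ [40/57, 14/19) → index 8
j=9: u_9=577/720 ∈ [14/19, 50/57) → index 9
j=10: u_10=637/720 ∈ [50/57, 53/57) → index 10
j=11: u_11=697/720 ∈ [53/57, 1) → index 11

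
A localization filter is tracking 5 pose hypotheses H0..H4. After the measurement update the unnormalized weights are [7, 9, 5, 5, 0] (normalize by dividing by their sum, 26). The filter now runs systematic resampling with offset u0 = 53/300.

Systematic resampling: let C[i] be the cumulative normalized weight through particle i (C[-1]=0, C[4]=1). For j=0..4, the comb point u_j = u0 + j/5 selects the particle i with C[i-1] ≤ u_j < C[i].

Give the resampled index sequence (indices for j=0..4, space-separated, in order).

0 1 1 2 3

C = [7/26, 8/13, 21/26, 1, 1]
j=0: u_0=53/300 ∈ [0, 7/26) → index 0
j=1: u_1=113/300 ∈ [7/26, 8/13) → index 1
j=2: u_2=173/300 ∈ [7/26, 8/13) → index 1
j=3: u_3=233/300 ∈ [8/13, 21/26) → index 2
j=4: u_4=293/300 ∈ [21/26, 1) → index 3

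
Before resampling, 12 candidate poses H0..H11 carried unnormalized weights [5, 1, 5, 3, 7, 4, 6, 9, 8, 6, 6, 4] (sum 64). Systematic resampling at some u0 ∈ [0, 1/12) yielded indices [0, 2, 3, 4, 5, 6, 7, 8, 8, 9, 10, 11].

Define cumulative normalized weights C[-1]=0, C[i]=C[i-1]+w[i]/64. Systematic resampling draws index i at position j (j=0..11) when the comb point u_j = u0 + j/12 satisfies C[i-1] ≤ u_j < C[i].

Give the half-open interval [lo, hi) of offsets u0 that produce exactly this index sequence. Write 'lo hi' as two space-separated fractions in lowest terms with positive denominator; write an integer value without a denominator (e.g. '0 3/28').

1/24 5/96

C = [5/64, 3/32, 11/64, 7/32, 21/64, 25/64, 31/64, 5/8, 3/4, 27/32, 15/16, 1]
j=0 picked index 0: u0 ∈ [0, 5/64)
j=1 picked index 2: u0 ∈ [1/96, 17/192)
j=2 picked index 3: u0 ∈ [1/192, 5/96)
j=3 picked index 4: u0 ∈ [-1/32, 5/64)
j=4 picked index 5: u0 ∈ [-1/192, 11/192)
j=5 picked index 6: u0 ∈ [-5/192, 13/192)
j=6 picked index 7: u0 ∈ [-1/64, 1/8)
j=7 picked index 8: u0 ∈ [1/24, 1/6)
j=8 picked index 8: u0 ∈ [-1/24, 1/12)
j=9 picked index 9: u0 ∈ [0, 3/32)
j=10 picked index 10: u0 ∈ [1/96, 5/48)
j=11 picked index 11: u0 ∈ [1/48, 1/12)
intersection: [1/24, 5/96)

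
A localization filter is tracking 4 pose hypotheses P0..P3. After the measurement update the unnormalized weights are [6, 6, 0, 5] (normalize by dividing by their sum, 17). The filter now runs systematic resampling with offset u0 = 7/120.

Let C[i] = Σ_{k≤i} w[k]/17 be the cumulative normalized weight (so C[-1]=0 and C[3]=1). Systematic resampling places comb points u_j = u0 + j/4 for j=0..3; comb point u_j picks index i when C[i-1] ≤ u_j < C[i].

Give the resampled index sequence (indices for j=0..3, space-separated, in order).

C = [6/17, 12/17, 12/17, 1]
j=0: u_0=7/120 ∈ [0, 6/17) → index 0
j=1: u_1=37/120 ∈ [0, 6/17) → index 0
j=2: u_2=67/120 ∈ [6/17, 12/17) → index 1
j=3: u_3=97/120 ∈ [12/17, 1) → index 3

0 0 1 3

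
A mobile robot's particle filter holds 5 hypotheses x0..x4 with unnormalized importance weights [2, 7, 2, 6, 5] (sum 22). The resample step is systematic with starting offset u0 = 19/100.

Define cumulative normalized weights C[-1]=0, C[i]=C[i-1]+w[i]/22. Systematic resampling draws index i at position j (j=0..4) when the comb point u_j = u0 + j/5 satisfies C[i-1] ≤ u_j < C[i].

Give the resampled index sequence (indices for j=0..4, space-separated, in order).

C = [1/11, 9/22, 1/2, 17/22, 1]
j=0: u_0=19/100 ∈ [1/11, 9/22) → index 1
j=1: u_1=39/100 ∈ [1/11, 9/22) → index 1
j=2: u_2=59/100 ∈ [1/2, 17/22) → index 3
j=3: u_3=79/100 ∈ [17/22, 1) → index 4
j=4: u_4=99/100 ∈ [17/22, 1) → index 4

1 1 3 4 4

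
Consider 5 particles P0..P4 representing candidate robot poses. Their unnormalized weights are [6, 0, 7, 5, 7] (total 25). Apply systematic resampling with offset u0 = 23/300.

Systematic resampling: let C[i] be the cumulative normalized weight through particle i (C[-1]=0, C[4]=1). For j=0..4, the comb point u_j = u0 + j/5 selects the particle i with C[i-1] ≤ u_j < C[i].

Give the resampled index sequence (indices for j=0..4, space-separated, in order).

0 2 2 3 4

C = [6/25, 6/25, 13/25, 18/25, 1]
j=0: u_0=23/300 ∈ [0, 6/25) → index 0
j=1: u_1=83/300 ∈ [6/25, 13/25) → index 2
j=2: u_2=143/300 ∈ [6/25, 13/25) → index 2
j=3: u_3=203/300 ∈ [13/25, 18/25) → index 3
j=4: u_4=263/300 ∈ [18/25, 1) → index 4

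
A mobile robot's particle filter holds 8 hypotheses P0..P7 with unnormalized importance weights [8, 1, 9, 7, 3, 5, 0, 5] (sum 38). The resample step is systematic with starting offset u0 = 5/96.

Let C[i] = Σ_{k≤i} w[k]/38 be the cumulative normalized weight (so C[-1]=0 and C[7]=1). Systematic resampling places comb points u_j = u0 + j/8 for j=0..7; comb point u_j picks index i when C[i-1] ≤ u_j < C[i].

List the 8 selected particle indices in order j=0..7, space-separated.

C = [4/19, 9/38, 9/19, 25/38, 14/19, 33/38, 33/38, 1]
j=0: u_0=5/96 ∈ [0, 4/19) → index 0
j=1: u_1=17/96 ∈ [0, 4/19) → index 0
j=2: u_2=29/96 ∈ [9/38, 9/19) → index 2
j=3: u_3=41/96 ∈ [9/38, 9/19) → index 2
j=4: u_4=53/96 ∈ [9/19, 25/38) → index 3
j=5: u_5=65/96 ∈ [25/38, 14/19) → index 4
j=6: u_6=77/96 ∈ [14/19, 33/38) → index 5
j=7: u_7=89/96 ∈ [33/38, 1) → index 7

0 0 2 2 3 4 5 7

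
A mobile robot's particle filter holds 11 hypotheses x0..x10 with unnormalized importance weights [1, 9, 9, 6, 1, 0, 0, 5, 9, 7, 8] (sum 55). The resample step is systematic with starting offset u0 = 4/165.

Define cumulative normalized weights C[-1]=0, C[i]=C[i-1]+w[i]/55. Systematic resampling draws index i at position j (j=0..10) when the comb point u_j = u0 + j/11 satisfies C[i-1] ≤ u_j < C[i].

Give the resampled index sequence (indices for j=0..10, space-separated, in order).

1 1 2 2 3 7 8 8 9 9 10

C = [1/55, 2/11, 19/55, 5/11, 26/55, 26/55, 26/55, 31/55, 8/11, 47/55, 1]
j=0: u_0=4/165 ∈ [1/55, 2/11) → index 1
j=1: u_1=19/165 ∈ [1/55, 2/11) → index 1
j=2: u_2=34/165 ∈ [2/11, 19/55) → index 2
j=3: u_3=49/165 ∈ [2/11, 19/55) → index 2
j=4: u_4=64/165 ∈ [19/55, 5/11) → index 3
j=5: u_5=79/165 ∈ [26/55, 31/55) → index 7
j=6: u_6=94/165 ∈ [31/55, 8/11) → index 8
j=7: u_7=109/165 ∈ [31/55, 8/11) → index 8
j=8: u_8=124/165 ∈ [8/11, 47/55) → index 9
j=9: u_9=139/165 ∈ [8/11, 47/55) → index 9
j=10: u_10=14/15 ∈ [47/55, 1) → index 10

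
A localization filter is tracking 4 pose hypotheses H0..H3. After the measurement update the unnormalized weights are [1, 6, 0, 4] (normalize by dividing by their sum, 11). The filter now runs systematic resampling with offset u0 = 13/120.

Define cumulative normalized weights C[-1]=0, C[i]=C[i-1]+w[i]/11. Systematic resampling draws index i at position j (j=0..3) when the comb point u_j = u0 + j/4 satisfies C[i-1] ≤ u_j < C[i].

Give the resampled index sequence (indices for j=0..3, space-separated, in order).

C = [1/11, 7/11, 7/11, 1]
j=0: u_0=13/120 ∈ [1/11, 7/11) → index 1
j=1: u_1=43/120 ∈ [1/11, 7/11) → index 1
j=2: u_2=73/120 ∈ [1/11, 7/11) → index 1
j=3: u_3=103/120 ∈ [7/11, 1) → index 3

1 1 1 3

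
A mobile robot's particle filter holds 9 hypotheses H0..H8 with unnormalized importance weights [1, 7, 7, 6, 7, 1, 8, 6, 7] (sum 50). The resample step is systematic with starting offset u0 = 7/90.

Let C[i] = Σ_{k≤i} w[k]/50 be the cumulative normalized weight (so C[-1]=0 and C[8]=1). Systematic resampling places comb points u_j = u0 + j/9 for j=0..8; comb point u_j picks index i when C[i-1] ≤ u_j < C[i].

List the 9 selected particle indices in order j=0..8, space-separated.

C = [1/50, 4/25, 3/10, 21/50, 14/25, 29/50, 37/50, 43/50, 1]
j=0: u_0=7/90 ∈ [1/50, 4/25) → index 1
j=1: u_1=17/90 ∈ [4/25, 3/10) → index 2
j=2: u_2=3/10 ∈ [3/10, 21/50) → index 3
j=3: u_3=37/90 ∈ [3/10, 21/50) → index 3
j=4: u_4=47/90 ∈ [21/50, 14/25) → index 4
j=5: u_5=19/30 ∈ [29/50, 37/50) → index 6
j=6: u_6=67/90 ∈ [37/50, 43/50) → index 7
j=7: u_7=77/90 ∈ [37/50, 43/50) → index 7
j=8: u_8=29/30 ∈ [43/50, 1) → index 8

1 2 3 3 4 6 7 7 8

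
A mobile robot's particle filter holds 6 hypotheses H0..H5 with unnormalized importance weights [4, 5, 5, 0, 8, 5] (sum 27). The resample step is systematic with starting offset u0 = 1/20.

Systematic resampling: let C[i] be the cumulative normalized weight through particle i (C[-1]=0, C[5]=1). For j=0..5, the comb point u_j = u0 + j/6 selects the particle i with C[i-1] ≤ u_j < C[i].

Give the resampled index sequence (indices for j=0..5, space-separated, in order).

C = [4/27, 1/3, 14/27, 14/27, 22/27, 1]
j=0: u_0=1/20 ∈ [0, 4/27) → index 0
j=1: u_1=13/60 ∈ [4/27, 1/3) → index 1
j=2: u_2=23/60 ∈ [1/3, 14/27) → index 2
j=3: u_3=11/20 ∈ [14/27, 22/27) → index 4
j=4: u_4=43/60 ∈ [14/27, 22/27) → index 4
j=5: u_5=53/60 ∈ [22/27, 1) → index 5

0 1 2 4 4 5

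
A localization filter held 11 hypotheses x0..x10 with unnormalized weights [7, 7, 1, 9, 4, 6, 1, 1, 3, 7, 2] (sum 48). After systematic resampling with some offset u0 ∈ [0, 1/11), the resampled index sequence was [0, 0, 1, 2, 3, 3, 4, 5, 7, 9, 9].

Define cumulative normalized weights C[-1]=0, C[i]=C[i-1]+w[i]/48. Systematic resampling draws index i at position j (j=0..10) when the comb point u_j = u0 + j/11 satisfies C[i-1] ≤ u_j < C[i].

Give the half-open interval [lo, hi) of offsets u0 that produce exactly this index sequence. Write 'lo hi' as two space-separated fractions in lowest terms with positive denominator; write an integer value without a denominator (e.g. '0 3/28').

C = [7/48, 7/24, 5/16, 1/2, 7/12, 17/24, 35/48, 3/4, 13/16, 23/24, 1]
j=0 picked index 0: u0 ∈ [0, 7/48)
j=1 picked index 0: u0 ∈ [-1/11, 29/528)
j=2 picked index 1: u0 ∈ [-19/528, 29/264)
j=3 picked index 2: u0 ∈ [5/264, 7/176)
j=4 picked index 3: u0 ∈ [-9/176, 3/22)
j=5 picked index 3: u0 ∈ [-25/176, 1/22)
j=6 picked index 4: u0 ∈ [-1/22, 5/132)
j=7 picked index 5: u0 ∈ [-7/132, 19/264)
j=8 picked index 7: u0 ∈ [1/528, 1/44)
j=9 picked index 9: u0 ∈ [-1/176, 37/264)
j=10 picked index 9: u0 ∈ [-17/176, 13/264)
intersection: [5/264, 1/44)

5/264 1/44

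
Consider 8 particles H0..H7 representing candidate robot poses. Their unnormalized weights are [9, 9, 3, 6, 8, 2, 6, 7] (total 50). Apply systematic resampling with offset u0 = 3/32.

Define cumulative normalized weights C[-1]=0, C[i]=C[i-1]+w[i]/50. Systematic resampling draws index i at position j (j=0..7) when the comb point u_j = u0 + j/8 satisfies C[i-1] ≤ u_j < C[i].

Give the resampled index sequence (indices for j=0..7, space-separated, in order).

C = [9/50, 9/25, 21/50, 27/50, 7/10, 37/50, 43/50, 1]
j=0: u_0=3/32 ∈ [0, 9/50) → index 0
j=1: u_1=7/32 ∈ [9/50, 9/25) → index 1
j=2: u_2=11/32 ∈ [9/50, 9/25) → index 1
j=3: u_3=15/32 ∈ [21/50, 27/50) → index 3
j=4: u_4=19/32 ∈ [27/50, 7/10) → index 4
j=5: u_5=23/32 ∈ [7/10, 37/50) → index 5
j=6: u_6=27/32 ∈ [37/50, 43/50) → index 6
j=7: u_7=31/32 ∈ [43/50, 1) → index 7

0 1 1 3 4 5 6 7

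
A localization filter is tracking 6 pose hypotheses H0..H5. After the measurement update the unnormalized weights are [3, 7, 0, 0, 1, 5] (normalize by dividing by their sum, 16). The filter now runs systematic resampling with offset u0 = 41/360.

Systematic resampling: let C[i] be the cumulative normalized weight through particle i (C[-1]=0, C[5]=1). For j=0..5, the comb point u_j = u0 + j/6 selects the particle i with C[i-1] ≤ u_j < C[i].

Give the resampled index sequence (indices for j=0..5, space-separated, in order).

C = [3/16, 5/8, 5/8, 5/8, 11/16, 1]
j=0: u_0=41/360 ∈ [0, 3/16) → index 0
j=1: u_1=101/360 ∈ [3/16, 5/8) → index 1
j=2: u_2=161/360 ∈ [3/16, 5/8) → index 1
j=3: u_3=221/360 ∈ [3/16, 5/8) → index 1
j=4: u_4=281/360 ∈ [11/16, 1) → index 5
j=5: u_5=341/360 ∈ [11/16, 1) → index 5

0 1 1 1 5 5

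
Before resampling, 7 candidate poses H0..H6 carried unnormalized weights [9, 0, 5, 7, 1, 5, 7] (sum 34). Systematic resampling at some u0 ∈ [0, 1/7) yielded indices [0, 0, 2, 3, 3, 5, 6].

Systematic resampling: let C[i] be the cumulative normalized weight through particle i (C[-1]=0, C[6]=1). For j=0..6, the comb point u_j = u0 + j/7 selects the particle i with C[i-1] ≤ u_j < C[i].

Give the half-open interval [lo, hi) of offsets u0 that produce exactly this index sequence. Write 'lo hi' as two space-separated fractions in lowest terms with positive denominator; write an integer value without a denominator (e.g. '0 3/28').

C = [9/34, 9/34, 7/17, 21/34, 11/17, 27/34, 1]
j=0 picked index 0: u0 ∈ [0, 9/34)
j=1 picked index 0: u0 ∈ [-1/7, 29/238)
j=2 picked index 2: u0 ∈ [-5/238, 15/119)
j=3 picked index 3: u0 ∈ [-2/119, 45/238)
j=4 picked index 3: u0 ∈ [-19/119, 11/238)
j=5 picked index 5: u0 ∈ [-8/119, 19/238)
j=6 picked index 6: u0 ∈ [-15/238, 1/7)
intersection: [0, 11/238)

0 11/238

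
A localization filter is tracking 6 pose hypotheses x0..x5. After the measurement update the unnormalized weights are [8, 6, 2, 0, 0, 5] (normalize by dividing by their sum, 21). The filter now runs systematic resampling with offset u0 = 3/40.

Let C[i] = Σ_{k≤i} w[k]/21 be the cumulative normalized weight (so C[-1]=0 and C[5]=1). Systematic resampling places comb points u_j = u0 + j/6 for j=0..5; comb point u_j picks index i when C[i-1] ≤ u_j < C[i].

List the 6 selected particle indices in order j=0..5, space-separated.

C = [8/21, 2/3, 16/21, 16/21, 16/21, 1]
j=0: u_0=3/40 ∈ [0, 8/21) → index 0
j=1: u_1=29/120 ∈ [0, 8/21) → index 0
j=2: u_2=49/120 ∈ [8/21, 2/3) → index 1
j=3: u_3=23/40 ∈ [8/21, 2/3) → index 1
j=4: u_4=89/120 ∈ [2/3, 16/21) → index 2
j=5: u_5=109/120 ∈ [16/21, 1) → index 5

0 0 1 1 2 5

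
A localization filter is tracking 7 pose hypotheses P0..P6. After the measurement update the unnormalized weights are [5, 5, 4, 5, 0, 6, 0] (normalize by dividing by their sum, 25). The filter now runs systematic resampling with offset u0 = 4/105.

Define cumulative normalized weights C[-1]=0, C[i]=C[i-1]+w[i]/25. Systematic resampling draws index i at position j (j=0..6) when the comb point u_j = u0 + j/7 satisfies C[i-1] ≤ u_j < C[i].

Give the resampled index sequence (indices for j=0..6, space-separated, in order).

0 0 1 2 3 3 5

C = [1/5, 2/5, 14/25, 19/25, 19/25, 1, 1]
j=0: u_0=4/105 ∈ [0, 1/5) → index 0
j=1: u_1=19/105 ∈ [0, 1/5) → index 0
j=2: u_2=34/105 ∈ [1/5, 2/5) → index 1
j=3: u_3=7/15 ∈ [2/5, 14/25) → index 2
j=4: u_4=64/105 ∈ [14/25, 19/25) → index 3
j=5: u_5=79/105 ∈ [14/25, 19/25) → index 3
j=6: u_6=94/105 ∈ [19/25, 1) → index 5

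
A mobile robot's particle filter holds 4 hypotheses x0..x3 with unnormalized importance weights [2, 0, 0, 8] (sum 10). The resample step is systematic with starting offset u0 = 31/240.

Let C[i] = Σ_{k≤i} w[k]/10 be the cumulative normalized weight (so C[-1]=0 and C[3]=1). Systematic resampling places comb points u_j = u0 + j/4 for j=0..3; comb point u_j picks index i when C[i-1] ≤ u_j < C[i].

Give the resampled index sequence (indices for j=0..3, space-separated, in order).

C = [1/5, 1/5, 1/5, 1]
j=0: u_0=31/240 ∈ [0, 1/5) → index 0
j=1: u_1=91/240 ∈ [1/5, 1) → index 3
j=2: u_2=151/240 ∈ [1/5, 1) → index 3
j=3: u_3=211/240 ∈ [1/5, 1) → index 3

0 3 3 3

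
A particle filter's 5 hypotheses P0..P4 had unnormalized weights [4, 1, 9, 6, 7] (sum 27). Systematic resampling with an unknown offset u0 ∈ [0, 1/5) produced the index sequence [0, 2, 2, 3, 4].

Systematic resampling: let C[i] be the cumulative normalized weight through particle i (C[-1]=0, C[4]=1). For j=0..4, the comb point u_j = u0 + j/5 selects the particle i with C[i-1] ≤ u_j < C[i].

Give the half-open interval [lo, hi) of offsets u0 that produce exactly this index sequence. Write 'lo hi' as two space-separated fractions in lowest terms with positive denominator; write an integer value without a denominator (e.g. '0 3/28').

0 16/135

C = [4/27, 5/27, 14/27, 20/27, 1]
j=0 picked index 0: u0 ∈ [0, 4/27)
j=1 picked index 2: u0 ∈ [-2/135, 43/135)
j=2 picked index 2: u0 ∈ [-29/135, 16/135)
j=3 picked index 3: u0 ∈ [-11/135, 19/135)
j=4 picked index 4: u0 ∈ [-8/135, 1/5)
intersection: [0, 16/135)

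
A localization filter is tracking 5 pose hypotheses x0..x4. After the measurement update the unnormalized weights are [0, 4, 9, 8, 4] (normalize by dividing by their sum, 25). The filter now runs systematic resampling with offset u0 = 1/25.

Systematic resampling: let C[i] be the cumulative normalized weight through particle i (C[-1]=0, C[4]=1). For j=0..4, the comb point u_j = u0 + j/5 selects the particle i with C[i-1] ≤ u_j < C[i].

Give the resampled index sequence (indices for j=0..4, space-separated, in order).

1 2 2 3 4

C = [0, 4/25, 13/25, 21/25, 1]
j=0: u_0=1/25 ∈ [0, 4/25) → index 1
j=1: u_1=6/25 ∈ [4/25, 13/25) → index 2
j=2: u_2=11/25 ∈ [4/25, 13/25) → index 2
j=3: u_3=16/25 ∈ [13/25, 21/25) → index 3
j=4: u_4=21/25 ∈ [21/25, 1) → index 4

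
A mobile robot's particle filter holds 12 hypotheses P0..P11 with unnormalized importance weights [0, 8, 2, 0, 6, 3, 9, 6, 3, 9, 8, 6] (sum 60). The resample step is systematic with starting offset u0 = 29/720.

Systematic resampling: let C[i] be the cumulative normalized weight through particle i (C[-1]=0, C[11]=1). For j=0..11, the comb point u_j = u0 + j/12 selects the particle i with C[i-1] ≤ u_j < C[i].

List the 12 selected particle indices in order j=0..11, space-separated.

1 1 4 5 6 6 7 9 9 10 10 11

C = [0, 2/15, 1/6, 1/6, 4/15, 19/60, 7/15, 17/30, 37/60, 23/30, 9/10, 1]
j=0: u_0=29/720 ∈ [0, 2/15) → index 1
j=1: u_1=89/720 ∈ [0, 2/15) → index 1
j=2: u_2=149/720 ∈ [1/6, 4/15) → index 4
j=3: u_3=209/720 ∈ [4/15, 19/60) → index 5
j=4: u_4=269/720 ∈ [19/60, 7/15) → index 6
j=5: u_5=329/720 ∈ [19/60, 7/15) → index 6
j=6: u_6=389/720 ∈ [7/15, 17/30) → index 7
j=7: u_7=449/720 ∈ [37/60, 23/30) → index 9
j=8: u_8=509/720 ∈ [37/60, 23/30) → index 9
j=9: u_9=569/720 ∈ [23/30, 9/10) → index 10
j=10: u_10=629/720 ∈ [23/30, 9/10) → index 10
j=11: u_11=689/720 ∈ [9/10, 1) → index 11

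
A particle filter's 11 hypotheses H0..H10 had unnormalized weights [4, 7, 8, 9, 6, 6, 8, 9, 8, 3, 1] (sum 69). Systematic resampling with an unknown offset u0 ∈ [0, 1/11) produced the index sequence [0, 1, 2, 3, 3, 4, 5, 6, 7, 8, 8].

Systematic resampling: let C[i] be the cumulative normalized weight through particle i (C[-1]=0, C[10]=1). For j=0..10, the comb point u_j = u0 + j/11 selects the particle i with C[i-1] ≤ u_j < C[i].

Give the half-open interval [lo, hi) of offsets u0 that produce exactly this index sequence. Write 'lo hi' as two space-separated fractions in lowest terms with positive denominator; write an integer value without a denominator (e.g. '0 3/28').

2/253 25/759

C = [4/69, 11/69, 19/69, 28/69, 34/69, 40/69, 16/23, 19/23, 65/69, 68/69, 1]
j=0 picked index 0: u0 ∈ [0, 4/69)
j=1 picked index 1: u0 ∈ [-25/759, 52/759)
j=2 picked index 2: u0 ∈ [-17/759, 71/759)
j=3 picked index 3: u0 ∈ [2/759, 101/759)
j=4 picked index 3: u0 ∈ [-67/759, 32/759)
j=5 picked index 4: u0 ∈ [-37/759, 29/759)
j=6 picked index 5: u0 ∈ [-40/759, 26/759)
j=7 picked index 6: u0 ∈ [-43/759, 15/253)
j=8 picked index 7: u0 ∈ [-8/253, 25/253)
j=9 picked index 8: u0 ∈ [2/253, 94/759)
j=10 picked index 8: u0 ∈ [-21/253, 25/759)
intersection: [2/253, 25/759)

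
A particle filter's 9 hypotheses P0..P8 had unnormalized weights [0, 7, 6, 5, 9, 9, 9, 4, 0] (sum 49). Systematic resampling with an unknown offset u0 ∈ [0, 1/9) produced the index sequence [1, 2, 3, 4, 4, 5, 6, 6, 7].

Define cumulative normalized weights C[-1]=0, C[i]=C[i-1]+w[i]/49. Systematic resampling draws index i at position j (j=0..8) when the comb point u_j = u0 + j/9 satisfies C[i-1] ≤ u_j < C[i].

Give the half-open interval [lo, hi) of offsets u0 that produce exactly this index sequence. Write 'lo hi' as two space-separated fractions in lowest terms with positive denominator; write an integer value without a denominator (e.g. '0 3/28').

C = [0, 1/7, 13/49, 18/49, 27/49, 36/49, 45/49, 1, 1]
j=0 picked index 1: u0 ∈ [0, 1/7)
j=1 picked index 2: u0 ∈ [2/63, 68/441)
j=2 picked index 3: u0 ∈ [19/441, 64/441)
j=3 picked index 4: u0 ∈ [5/147, 32/147)
j=4 picked index 4: u0 ∈ [-34/441, 47/441)
j=5 picked index 5: u0 ∈ [-2/441, 79/441)
j=6 picked index 6: u0 ∈ [10/147, 37/147)
j=7 picked index 6: u0 ∈ [-19/441, 62/441)
j=8 picked index 7: u0 ∈ [13/441, 1/9)
intersection: [10/147, 47/441)

10/147 47/441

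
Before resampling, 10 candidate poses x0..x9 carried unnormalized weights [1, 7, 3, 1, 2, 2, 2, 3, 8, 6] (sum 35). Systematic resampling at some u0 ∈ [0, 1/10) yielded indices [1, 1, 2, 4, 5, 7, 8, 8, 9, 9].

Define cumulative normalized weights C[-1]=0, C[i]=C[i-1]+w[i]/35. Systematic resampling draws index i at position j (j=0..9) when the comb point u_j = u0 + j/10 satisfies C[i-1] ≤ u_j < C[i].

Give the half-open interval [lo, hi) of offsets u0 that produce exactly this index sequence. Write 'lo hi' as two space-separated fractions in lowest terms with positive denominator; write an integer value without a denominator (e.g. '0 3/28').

3/70 2/35

C = [1/35, 8/35, 11/35, 12/35, 2/5, 16/35, 18/35, 3/5, 29/35, 1]
j=0 picked index 1: u0 ∈ [1/35, 8/35)
j=1 picked index 1: u0 ∈ [-1/14, 9/70)
j=2 picked index 2: u0 ∈ [1/35, 4/35)
j=3 picked index 4: u0 ∈ [3/70, 1/10)
j=4 picked index 5: u0 ∈ [0, 2/35)
j=5 picked index 7: u0 ∈ [1/70, 1/10)
j=6 picked index 8: u0 ∈ [0, 8/35)
j=7 picked index 8: u0 ∈ [-1/10, 9/70)
j=8 picked index 9: u0 ∈ [1/35, 1/5)
j=9 picked index 9: u0 ∈ [-1/14, 1/10)
intersection: [3/70, 2/35)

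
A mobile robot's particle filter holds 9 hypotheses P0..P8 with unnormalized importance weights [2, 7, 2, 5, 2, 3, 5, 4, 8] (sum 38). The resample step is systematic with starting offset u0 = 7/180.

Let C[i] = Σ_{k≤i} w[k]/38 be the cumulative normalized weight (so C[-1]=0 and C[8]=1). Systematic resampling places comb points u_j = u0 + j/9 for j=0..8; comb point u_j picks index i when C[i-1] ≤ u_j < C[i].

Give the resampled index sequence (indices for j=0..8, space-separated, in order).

0 1 2 3 5 6 7 8 8

C = [1/19, 9/38, 11/38, 8/19, 9/19, 21/38, 13/19, 15/19, 1]
j=0: u_0=7/180 ∈ [0, 1/19) → index 0
j=1: u_1=3/20 ∈ [1/19, 9/38) → index 1
j=2: u_2=47/180 ∈ [9/38, 11/38) → index 2
j=3: u_3=67/180 ∈ [11/38, 8/19) → index 3
j=4: u_4=29/60 ∈ [9/19, 21/38) → index 5
j=5: u_5=107/180 ∈ [21/38, 13/19) → index 6
j=6: u_6=127/180 ∈ [13/19, 15/19) → index 7
j=7: u_7=49/60 ∈ [15/19, 1) → index 8
j=8: u_8=167/180 ∈ [15/19, 1) → index 8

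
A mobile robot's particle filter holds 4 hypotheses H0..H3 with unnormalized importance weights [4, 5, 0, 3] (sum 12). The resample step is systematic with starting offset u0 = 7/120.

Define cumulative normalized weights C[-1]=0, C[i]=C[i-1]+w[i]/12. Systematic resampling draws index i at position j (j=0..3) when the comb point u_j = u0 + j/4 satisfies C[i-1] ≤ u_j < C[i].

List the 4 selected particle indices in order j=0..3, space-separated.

C = [1/3, 3/4, 3/4, 1]
j=0: u_0=7/120 ∈ [0, 1/3) → index 0
j=1: u_1=37/120 ∈ [0, 1/3) → index 0
j=2: u_2=67/120 ∈ [1/3, 3/4) → index 1
j=3: u_3=97/120 ∈ [3/4, 1) → index 3

0 0 1 3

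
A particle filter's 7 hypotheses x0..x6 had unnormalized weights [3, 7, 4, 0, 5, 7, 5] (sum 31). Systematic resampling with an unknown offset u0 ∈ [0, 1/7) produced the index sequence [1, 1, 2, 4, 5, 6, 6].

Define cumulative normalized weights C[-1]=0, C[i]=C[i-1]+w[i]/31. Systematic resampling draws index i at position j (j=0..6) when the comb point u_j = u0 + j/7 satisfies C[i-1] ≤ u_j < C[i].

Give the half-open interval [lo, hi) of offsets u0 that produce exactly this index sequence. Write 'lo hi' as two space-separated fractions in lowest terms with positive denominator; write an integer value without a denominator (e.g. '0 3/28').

27/217 1/7

C = [3/31, 10/31, 14/31, 14/31, 19/31, 26/31, 1]
j=0 picked index 1: u0 ∈ [3/31, 10/31)
j=1 picked index 1: u0 ∈ [-10/217, 39/217)
j=2 picked index 2: u0 ∈ [8/217, 36/217)
j=3 picked index 4: u0 ∈ [5/217, 40/217)
j=4 picked index 5: u0 ∈ [9/217, 58/217)
j=5 picked index 6: u0 ∈ [27/217, 2/7)
j=6 picked index 6: u0 ∈ [-4/217, 1/7)
intersection: [27/217, 1/7)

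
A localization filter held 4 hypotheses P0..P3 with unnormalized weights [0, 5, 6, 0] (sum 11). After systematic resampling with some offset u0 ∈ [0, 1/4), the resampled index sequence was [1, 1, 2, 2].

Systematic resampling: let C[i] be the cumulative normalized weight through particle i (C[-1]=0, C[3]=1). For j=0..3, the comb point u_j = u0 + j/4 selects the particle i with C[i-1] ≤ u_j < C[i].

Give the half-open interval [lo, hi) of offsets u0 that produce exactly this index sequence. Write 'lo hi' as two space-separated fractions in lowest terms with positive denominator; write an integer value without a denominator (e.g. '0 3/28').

0 9/44

C = [0, 5/11, 1, 1]
j=0 picked index 1: u0 ∈ [0, 5/11)
j=1 picked index 1: u0 ∈ [-1/4, 9/44)
j=2 picked index 2: u0 ∈ [-1/22, 1/2)
j=3 picked index 2: u0 ∈ [-13/44, 1/4)
intersection: [0, 9/44)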